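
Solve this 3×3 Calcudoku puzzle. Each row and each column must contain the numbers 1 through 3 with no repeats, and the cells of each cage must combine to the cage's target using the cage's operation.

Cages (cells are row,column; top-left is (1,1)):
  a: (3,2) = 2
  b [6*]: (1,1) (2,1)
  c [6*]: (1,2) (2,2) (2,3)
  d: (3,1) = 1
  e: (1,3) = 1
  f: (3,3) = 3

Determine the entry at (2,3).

E is a freebie, so (1,3) = 1.
D is a freebie, leaving (3,1) = 1.
A is a freebie; hence (3,2) = 2.
F is a freebie, so (3,3) = 3.
2 is placed in column 2, so (1,2) = 3.
Cage c needs product 6, which forces (2,2) = 1.
3 is placed in column 3; hence (2,3) = 2.
Row 1 now contains 3, so (1,1) = 2.
Row 2 now contains 2; hence (2,1) = 3.
Filled in: 2 3 1 / 3 1 2 / 1 2 3.

2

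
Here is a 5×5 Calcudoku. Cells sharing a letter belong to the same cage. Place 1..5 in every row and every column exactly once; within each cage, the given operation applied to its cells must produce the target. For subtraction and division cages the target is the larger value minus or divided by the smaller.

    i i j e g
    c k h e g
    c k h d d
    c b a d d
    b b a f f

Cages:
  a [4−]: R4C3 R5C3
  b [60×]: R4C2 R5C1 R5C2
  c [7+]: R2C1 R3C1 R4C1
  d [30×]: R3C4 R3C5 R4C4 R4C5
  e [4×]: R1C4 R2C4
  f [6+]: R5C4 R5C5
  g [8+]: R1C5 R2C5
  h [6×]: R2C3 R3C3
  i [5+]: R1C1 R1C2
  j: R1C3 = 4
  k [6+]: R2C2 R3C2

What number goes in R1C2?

2

Cage j is a single given cell, leaving R1C3 = 4.
Row 1 already has 4; hence R1C4 = 1.
Column 4 now contains 1; hence R2C4 = 4.
The only place for 5 in row 1 is R1C5.
5 is placed in column 5, leaving R2C5 = 3.
Row 2 now contains 3; hence R2C3 = 2.
Cage h's pair has product 6, which forces R3C3 = 3.
Row 3 already has 3; hence R3C4 = 5.
Column 4 now contains 5, which forces R4C4 = 3.
Column 4 now contains 5; hence R5C4 = 2.
2 is placed in row 2; hence R2C1 = 1.
Cage k needs two cells with sum 6; hence R2C2 = 5.
The two cells of cage k must have sum 6, leaving R3C2 = 1.
Row 3 already has 1, so R3C5 = 2.
Column 2 already has 5, which forces R4C2 = 4.
2 is placed in column 5, leaving R4C5 = 1.
Column 2 now contains 4, so R5C2 = 3.
The two cells of cage f must have sum 6; hence R5C5 = 4.
Cage i needs two cells with sum 5; hence R1C1 = 3.
Column 2 already has 3, so R1C2 = 2.
Row 3 now contains 2; hence R3C1 = 4.
Row 4 now contains 4, so R4C1 = 2.
Row 4 now contains 1, which forces R4C3 = 5.
Row 5 already has 4, which forces R5C1 = 5.
Cage a needs two cells with difference 4; hence R5C3 = 1.
Filled in: 3 2 4 1 5 / 1 5 2 4 3 / 4 1 3 5 2 / 2 4 5 3 1 / 5 3 1 2 4.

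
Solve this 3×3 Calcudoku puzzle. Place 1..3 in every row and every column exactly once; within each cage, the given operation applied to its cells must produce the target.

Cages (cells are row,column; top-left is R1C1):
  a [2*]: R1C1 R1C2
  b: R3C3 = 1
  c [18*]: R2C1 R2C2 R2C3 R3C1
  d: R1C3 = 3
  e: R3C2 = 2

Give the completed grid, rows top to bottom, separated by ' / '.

2 1 3 / 1 3 2 / 3 2 1

Cage d is given, which forces R1C3 = 3.
Cage c needs product 18, which forces R3C1 = 3.
E is a freebie, leaving R3C2 = 2.
Cage b is given, so R3C3 = 1.
Cage a needs two cells with product 2, so R1C1 = 2.
2 is placed in column 2, which forces R1C2 = 1.
The 4 cells of cage c must have product 18; hence R2C1 = 1.
The 4 cells of cage c must have product 18, which forces R2C2 = 3.
1 is placed in column 3; hence R2C3 = 2.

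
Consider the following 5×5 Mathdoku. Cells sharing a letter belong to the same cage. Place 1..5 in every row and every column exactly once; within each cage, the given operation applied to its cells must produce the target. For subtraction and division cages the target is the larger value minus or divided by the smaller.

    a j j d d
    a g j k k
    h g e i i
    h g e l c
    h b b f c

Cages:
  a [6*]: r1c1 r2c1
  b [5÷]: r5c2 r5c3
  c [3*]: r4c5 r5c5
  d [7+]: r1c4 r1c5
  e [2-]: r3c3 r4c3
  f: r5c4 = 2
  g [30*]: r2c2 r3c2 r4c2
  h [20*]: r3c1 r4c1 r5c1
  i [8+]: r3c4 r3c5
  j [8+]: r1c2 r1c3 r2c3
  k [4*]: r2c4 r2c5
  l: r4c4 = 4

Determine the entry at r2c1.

Cage l is a single given cell, so r4c4 = 4.
Cage f is a single given cell, so r5c4 = 2.
Column 4 now contains 4, so r2c4 = 1.
The two cells of cage k must have product 4, leaving r2c5 = 4.
Cage d's pair has sum 7, which forces r1c4 = 5.
Column 5 already has 4, so r1c5 = 2.
5 is placed in column 4, which forces r3c4 = 3.
Row 3 now contains 3; hence r3c5 = 5.
2 is placed in row 1, which forces r1c1 = 3.
The two cells of cage a must have product 6; hence r2c1 = 2.
Cage j needs sum 8, so r2c3 = 3.
5 is placed in row 3, leaving r3c2 = 2.
Column 3 now contains 3; hence r4c3 = 2.
Row 2 now contains 3, leaving r2c2 = 5.
Cage e needs two cells with difference 2, so r3c3 = 4.
Cage g needs product 30; hence r4c2 = 3.
Row 4 already has 3, leaving r4c5 = 1.
5 is placed in column 2, leaving r5c2 = 1.
Row 5 now contains 1; hence r5c3 = 5.
Column 5 now contains 1; hence r5c5 = 3.
1 is placed in column 2, leaving r1c2 = 4.
4 is placed in column 3; hence r1c3 = 1.
Row 3 already has 4, leaving r3c1 = 1.
1 is placed in row 4; hence r4c1 = 5.
Row 5 now contains 5, which forces r5c1 = 4.
The full grid is 3 4 1 5 2 / 2 5 3 1 4 / 1 2 4 3 5 / 5 3 2 4 1 / 4 1 5 2 3.

2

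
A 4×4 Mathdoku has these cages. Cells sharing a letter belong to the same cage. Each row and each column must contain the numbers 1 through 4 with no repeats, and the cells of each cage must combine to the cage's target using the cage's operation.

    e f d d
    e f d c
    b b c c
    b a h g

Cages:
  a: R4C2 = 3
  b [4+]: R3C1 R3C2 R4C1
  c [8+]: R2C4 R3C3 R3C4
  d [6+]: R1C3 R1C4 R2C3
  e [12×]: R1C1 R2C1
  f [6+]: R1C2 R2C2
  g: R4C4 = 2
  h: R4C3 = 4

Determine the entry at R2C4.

1

The 3 cells of cage b must have sum 4; hence R3C1 = 2.
Cage b has sum 4, so R3C2 = 1.
The 3 cells of cage b must have sum 4, so R4C1 = 1.
Cage a is given; hence R4C2 = 3.
Cage h is a single given cell, which forces R4C3 = 4.
Cage g is given, so R4C4 = 2.
Cage c has sum 8, leaving R2C4 = 1.
Column 3 already has 4, which forces R3C3 = 3.
Cage c needs sum 8, which forces R3C4 = 4.
Cage d needs sum 6, so R1C3 = 1.
Column 4 now contains 1, so R1C4 = 3.
3 is placed in column 3, leaving R2C3 = 2.
3 is placed in row 1, leaving R1C1 = 4.
Cage f's pair has sum 6, which forces R1C2 = 2.
The two cells of cage e must have product 12, so R2C1 = 3.
Row 2 now contains 2; hence R2C2 = 4.
The full grid is 4 2 1 3 / 3 4 2 1 / 2 1 3 4 / 1 3 4 2.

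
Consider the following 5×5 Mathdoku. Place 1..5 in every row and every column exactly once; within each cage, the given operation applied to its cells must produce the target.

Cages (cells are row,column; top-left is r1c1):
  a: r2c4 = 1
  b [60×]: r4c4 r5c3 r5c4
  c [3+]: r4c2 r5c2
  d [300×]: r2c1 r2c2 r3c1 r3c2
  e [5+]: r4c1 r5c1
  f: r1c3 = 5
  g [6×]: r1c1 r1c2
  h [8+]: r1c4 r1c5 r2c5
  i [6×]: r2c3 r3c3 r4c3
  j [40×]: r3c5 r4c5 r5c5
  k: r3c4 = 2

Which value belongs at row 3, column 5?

4

Cage f is given, so r1c3 = 5.
Cage a is a single given cell, so r2c4 = 1.
K is a freebie, which forces r3c4 = 2.
The only place for 1 in row 1 is r1c5.
The only place for 4 in row 1 is r1c4.
The 3 cells of cage h must have sum 8, which forces r2c5 = 3.
Cage b has product 60, so r5c3 = 4.
Row 2 now contains 3; hence r2c3 = 2.
The only place for 1 in row 3 is r3c3.
Column 3 already has 1, which forces r4c3 = 3.
3 is placed in row 4, so r4c4 = 5.
5 is placed in column 4, which forces r5c4 = 3.
Cage e's pair has sum 5, leaving r4c1 = 4.
4 is placed in row 4; hence r4c5 = 2.
Cage e needs two cells with sum 5, leaving r5c1 = 1.
1 is placed in row 5, leaving r5c2 = 2.
2 is placed in column 5, which forces r5c5 = 5.
The two cells of cage g must have product 6; hence r1c1 = 2.
Column 2 now contains 2, leaving r1c2 = 3.
Column 1 now contains 4, which forces r2c1 = 5.
The 4 cells of cage d must have product 300, which forces r2c2 = 4.
Cage d needs product 300, leaving r3c1 = 3.
Cage d needs product 300, which forces r3c2 = 5.
5 is placed in column 5, which forces r3c5 = 4.
Row 4 already has 2, which forces r4c2 = 1.
Completed grid: 2 3 5 4 1 / 5 4 2 1 3 / 3 5 1 2 4 / 4 1 3 5 2 / 1 2 4 3 5.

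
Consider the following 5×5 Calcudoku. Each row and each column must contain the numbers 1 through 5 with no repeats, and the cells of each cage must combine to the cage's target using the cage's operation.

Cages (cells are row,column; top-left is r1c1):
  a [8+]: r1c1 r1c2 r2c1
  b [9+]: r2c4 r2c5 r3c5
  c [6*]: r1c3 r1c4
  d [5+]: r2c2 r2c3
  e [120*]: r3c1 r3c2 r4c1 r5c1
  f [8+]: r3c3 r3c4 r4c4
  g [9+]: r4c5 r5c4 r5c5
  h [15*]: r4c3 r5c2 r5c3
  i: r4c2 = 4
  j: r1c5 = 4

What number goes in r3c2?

J is a freebie, leaving r1c5 = 4.
I is a freebie, so r4c2 = 4.
Cage a needs sum 8, leaving r2c1 = 2.
The two cells of cage d must have sum 5; hence r2c2 = 1.
Cage d needs two cells with sum 5; hence r2c3 = 4.
Cage e needs product 120, so r3c2 = 2.
Cage a needs sum 8, so r1c1 = 1.
Column 2 now contains 1, leaving r1c2 = 5.
Cage b needs sum 9, which forces r3c5 = 1.
Column 2 now contains 5, so r5c2 = 3.
Cage f has sum 8; hence r3c3 = 3.
The 3 cells of cage f must have sum 8, which forces r3c4 = 4.
Cage f has sum 8; hence r4c4 = 1.
Column 4 now contains 1, leaving r5c4 = 2.
Row 5 now contains 2, so r5c5 = 5.
Column 3 already has 3, so r1c3 = 2.
2 is placed in column 4, which forces r1c4 = 3.
The 3 cells of cage b must have sum 9; hence r2c4 = 5.
5 is placed in column 5; hence r2c5 = 3.
Row 3 already has 4, so r3c1 = 5.
Cage e needs product 120, so r4c1 = 3.
Row 4 already has 1, which forces r4c3 = 5.
Cage g needs sum 9, which forces r4c5 = 2.
Row 5 already has 5, leaving r5c1 = 4.
Row 5 already has 5; hence r5c3 = 1.
Completed grid: 1 5 2 3 4 / 2 1 4 5 3 / 5 2 3 4 1 / 3 4 5 1 2 / 4 3 1 2 5.

2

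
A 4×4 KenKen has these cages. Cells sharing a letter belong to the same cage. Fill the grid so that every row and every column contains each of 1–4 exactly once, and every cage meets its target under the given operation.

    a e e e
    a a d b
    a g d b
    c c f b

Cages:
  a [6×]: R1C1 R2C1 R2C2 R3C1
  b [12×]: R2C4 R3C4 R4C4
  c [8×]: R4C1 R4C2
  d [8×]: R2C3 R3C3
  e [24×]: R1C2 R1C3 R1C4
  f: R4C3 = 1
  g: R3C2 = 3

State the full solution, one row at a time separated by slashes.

1 4 3 2 / 3 1 2 4 / 2 3 4 1 / 4 2 1 3

Cage a needs product 6, so R2C2 = 1.
Cage g is a single given cell, which forces R3C2 = 3.
F is a freebie, so R4C3 = 1.
Cage b needs product 12; hence R3C4 = 1.
The 4 cells of cage a must have product 6; hence R1C1 = 1.
Cage a has product 6, leaving R2C1 = 3.
Row 2 now contains 3, which forces R2C4 = 4.
Row 3 now contains 1, leaving R3C1 = 2.
2 is placed in row 3, which forces R3C3 = 4.
Column 1 already has 2; hence R4C1 = 4.
Row 4 already has 4, leaving R4C2 = 2.
Column 4 already has 4, which forces R4C4 = 3.
Column 2 already has 2, which forces R1C2 = 4.
Cage e has product 24, which forces R1C3 = 3.
Column 4 already has 3, which forces R1C4 = 2.
4 is placed in row 2, so R2C3 = 2.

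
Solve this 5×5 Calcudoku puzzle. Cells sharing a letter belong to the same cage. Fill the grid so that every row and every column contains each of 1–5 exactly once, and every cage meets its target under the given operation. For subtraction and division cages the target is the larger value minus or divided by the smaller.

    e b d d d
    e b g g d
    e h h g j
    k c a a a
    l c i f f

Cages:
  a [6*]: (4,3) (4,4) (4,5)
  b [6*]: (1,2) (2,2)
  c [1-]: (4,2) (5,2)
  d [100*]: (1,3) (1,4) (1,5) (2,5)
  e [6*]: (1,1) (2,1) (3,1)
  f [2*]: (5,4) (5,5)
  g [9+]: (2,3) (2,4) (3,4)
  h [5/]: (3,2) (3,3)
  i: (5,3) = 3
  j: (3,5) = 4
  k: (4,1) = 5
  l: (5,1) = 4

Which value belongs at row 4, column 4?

The 4 cells of cage d must have product 100, leaving (2,5) = 5.
Cage j is a single given cell, so (3,5) = 4.
Cage k is given; hence (4,1) = 5.
Cage l is given, leaving (5,1) = 4.
Cage i is given, which forces (5,3) = 3.
Column 5 now contains 4, which forces (1,5) = 1.
Column 5 already has 1, which forces (5,5) = 2.
Column 5 now contains 2; hence (4,5) = 3.
2 is placed in row 5; hence (5,4) = 1.
Cage c needs two cells with difference 1, which forces (4,2) = 4.
Cage a needs product 6; hence (4,3) = 1.
1 is placed in column 4, which forces (4,4) = 2.
1 is placed in row 5, so (5,2) = 5.
The 3 cells of cage g must have sum 9, which forces (2,3) = 2.
Cage g has sum 9, so (2,4) = 4.
Column 2 now contains 5, leaving (3,2) = 1.
Column 3 now contains 1; hence (3,3) = 5.
Cage g needs sum 9; hence (3,4) = 3.
The 3 cells of cage e must have product 6, so (1,1) = 3.
Cage b needs two cells with product 6, which forces (1,2) = 2.
5 is placed in column 3, leaving (1,3) = 4.
Column 4 already has 4, so (1,4) = 5.
The 3 cells of cage e must have product 6, leaving (2,1) = 1.
Row 2 already has 2, leaving (2,2) = 3.
Row 3 already has 3, leaving (3,1) = 2.
Completed grid: 3 2 4 5 1 / 1 3 2 4 5 / 2 1 5 3 4 / 5 4 1 2 3 / 4 5 3 1 2.

2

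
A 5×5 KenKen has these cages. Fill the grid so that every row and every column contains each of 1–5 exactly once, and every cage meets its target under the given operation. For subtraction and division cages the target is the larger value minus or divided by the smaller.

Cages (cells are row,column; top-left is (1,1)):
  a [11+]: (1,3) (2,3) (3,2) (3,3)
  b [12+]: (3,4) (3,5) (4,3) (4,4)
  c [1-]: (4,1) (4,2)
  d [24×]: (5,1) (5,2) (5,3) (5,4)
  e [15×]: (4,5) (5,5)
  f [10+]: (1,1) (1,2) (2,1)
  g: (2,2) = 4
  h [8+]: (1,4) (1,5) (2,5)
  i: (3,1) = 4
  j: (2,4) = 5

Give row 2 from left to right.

Cage g is given, so (2,2) = 4.
Cage j is given; hence (2,4) = 5.
Cage i is given; hence (3,1) = 4.
Row 5 needs a 5, and only (5,5) is open for it.
5 is placed in column 5, which forces (4,5) = 3.
Cage h needs sum 8, which forces (1,5) = 4.
The 4 cells of cage b must have sum 12, leaving (4,3) = 5.
Cage a has sum 11, leaving (3,2) = 5.
Cage f has sum 10, so (1,1) = 5.
Row 1 needs a 1, and only (1,3) is open for it.
The only place for 1 in row 2 is (2,5).
Cage h has sum 8; hence (1,4) = 3.
Column 4 now contains 3, leaving (3,4) = 1.
Column 5 now contains 1, so (3,5) = 2.
Row 1 already has 3; hence (1,2) = 2.
Cage f needs sum 10, so (2,1) = 3.
The 4 cells of cage a must have sum 11, leaving (2,3) = 2.
Row 3 now contains 2, which forces (3,3) = 3.
Column 2 already has 2, leaving (4,2) = 1.
Cage b has sum 12, leaving (4,4) = 4.
1 is placed in column 2, leaving (5,2) = 3.
3 is placed in column 3; hence (5,3) = 4.
4 is placed in column 4, so (5,4) = 2.
1 is placed in row 4, so (4,1) = 2.
Row 5 already has 2, which forces (5,1) = 1.
The full grid is 5 2 1 3 4 / 3 4 2 5 1 / 4 5 3 1 2 / 2 1 5 4 3 / 1 3 4 2 5.

3 4 2 5 1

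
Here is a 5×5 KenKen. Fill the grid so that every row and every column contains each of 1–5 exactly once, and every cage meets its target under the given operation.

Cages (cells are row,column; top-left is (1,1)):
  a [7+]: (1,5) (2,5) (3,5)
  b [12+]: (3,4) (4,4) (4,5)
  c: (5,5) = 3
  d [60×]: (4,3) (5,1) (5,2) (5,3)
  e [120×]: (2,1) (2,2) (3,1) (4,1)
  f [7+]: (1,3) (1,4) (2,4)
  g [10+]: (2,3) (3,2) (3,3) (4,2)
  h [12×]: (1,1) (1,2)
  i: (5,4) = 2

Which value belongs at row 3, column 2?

Cage i is given, leaving (5,4) = 2.
C is a freebie, so (5,5) = 3.
Cage d needs product 60, so (4,3) = 3.
Cage b needs sum 12, so (3,4) = 3.
In row 1, 5 can only go at (1,4), so (1,4) = 5.
Cage f needs sum 7, leaving (1,3) = 1.
The 3 cells of cage f must have sum 7, which forces (2,4) = 1.
5 is placed in column 4; hence (4,4) = 4.
Cage b needs sum 12, so (4,5) = 5.
The 3 cells of cage a must have sum 7, leaving (3,5) = 1.
Row 4 already has 5, so (4,1) = 2.
Row 4 already has 2, so (4,2) = 1.
The 4 cells of cage g must have sum 10, leaving (2,3) = 2.
Row 2 already has 2, leaving (2,5) = 4.
1 is placed in row 3, leaving (3,2) = 2.
Cage g needs sum 10, leaving (3,3) = 5.
Cage d needs product 60; hence (5,1) = 1.
Column 3 now contains 5, which forces (5,3) = 4.
Column 5 now contains 4, so (1,5) = 2.
Row 3 now contains 5, which forces (3,1) = 4.
4 is placed in row 5, so (5,2) = 5.
4 is placed in column 1, leaving (1,1) = 3.
The two cells of cage h must have product 12, so (1,2) = 4.
The 4 cells of cage e must have product 120, so (2,1) = 5.
5 is placed in column 2, leaving (2,2) = 3.
Completed grid: 3 4 1 5 2 / 5 3 2 1 4 / 4 2 5 3 1 / 2 1 3 4 5 / 1 5 4 2 3.

2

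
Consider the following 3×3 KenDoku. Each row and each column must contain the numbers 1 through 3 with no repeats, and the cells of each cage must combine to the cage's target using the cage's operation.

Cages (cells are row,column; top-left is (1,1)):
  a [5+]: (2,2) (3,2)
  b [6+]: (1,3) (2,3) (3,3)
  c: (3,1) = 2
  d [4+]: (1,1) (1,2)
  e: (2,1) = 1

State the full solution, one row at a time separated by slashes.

3 1 2 / 1 2 3 / 2 3 1

Cage e is given, leaving (2,1) = 1.
Cage c is a single given cell, which forces (3,1) = 2.
Row 3 already has 2, leaving (3,2) = 3.
3 is placed in row 3, so (3,3) = 1.
Column 1 already has 1, which forces (1,1) = 3.
Column 2 now contains 3, which forces (1,2) = 1.
Row 1 already has 3, leaving (1,3) = 2.
Column 2 now contains 3; hence (2,2) = 2.
Column 3 already has 2, leaving (2,3) = 3.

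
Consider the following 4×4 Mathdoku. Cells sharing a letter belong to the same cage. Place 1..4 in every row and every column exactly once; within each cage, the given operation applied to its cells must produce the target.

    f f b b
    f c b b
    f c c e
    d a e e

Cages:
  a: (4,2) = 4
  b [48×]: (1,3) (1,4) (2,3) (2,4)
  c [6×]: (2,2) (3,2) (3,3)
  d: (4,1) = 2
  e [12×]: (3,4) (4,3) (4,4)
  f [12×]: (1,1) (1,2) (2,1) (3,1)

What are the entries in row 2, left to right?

Cage d is a single given cell, so (4,1) = 2.
A is a freebie; hence (4,2) = 4.
Cage f has product 12, leaving (1,2) = 1.
The 3 cells of cage e must have product 12, so (3,4) = 4.
Cage c has product 6, so (3,3) = 1.
Column 3 now contains 1, which forces (4,3) = 3.
Row 4 already has 3, leaving (4,4) = 1.
The 4 cells of cage f must have product 12, which forces (1,1) = 4.
Row 1 already has 4, which forces (1,3) = 2.
Row 1 already has 2, which forces (1,4) = 3.
The 4 cells of cage f must have product 12; hence (2,1) = 1.
Column 3 now contains 2, so (2,3) = 4.
Column 4 now contains 3, so (2,4) = 2.
Row 3 already has 1, so (3,1) = 3.
Row 3 already has 3, leaving (3,2) = 2.
Row 2 already has 2; hence (2,2) = 3.
Completed grid: 4 1 2 3 / 1 3 4 2 / 3 2 1 4 / 2 4 3 1.

1 3 4 2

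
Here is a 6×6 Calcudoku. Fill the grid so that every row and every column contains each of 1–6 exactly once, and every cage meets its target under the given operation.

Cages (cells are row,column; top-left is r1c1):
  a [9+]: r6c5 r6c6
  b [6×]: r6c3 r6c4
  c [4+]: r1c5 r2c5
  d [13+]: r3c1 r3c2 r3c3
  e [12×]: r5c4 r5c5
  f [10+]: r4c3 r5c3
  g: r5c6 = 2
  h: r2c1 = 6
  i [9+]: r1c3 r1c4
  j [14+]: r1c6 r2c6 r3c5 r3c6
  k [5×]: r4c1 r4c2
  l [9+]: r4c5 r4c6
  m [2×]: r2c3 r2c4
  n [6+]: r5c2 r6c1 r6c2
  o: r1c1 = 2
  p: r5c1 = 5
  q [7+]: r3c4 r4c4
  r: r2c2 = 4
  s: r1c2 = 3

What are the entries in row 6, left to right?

Cage o is given, which forces r1c1 = 2.
Cage s is a single given cell, so r1c2 = 3.
Row 1 already has 3, leaving r1c5 = 1.
Cage h is given; hence r2c1 = 6.
Cage r is a single given cell, which forces r2c2 = 4.
1 is placed in column 5, so r2c5 = 3.
Cage p is given; hence r5c1 = 5.
G is a freebie, leaving r5c6 = 2.
Cage d needs sum 13, leaving r3c2 = 6.
Column 1 now contains 5, leaving r4c1 = 1.
Cage k needs two cells with product 5, so r4c2 = 5.
2 is placed in row 5; hence r5c2 = 1.
The two cells of cage e must have product 12, so r5c4 = 3.
Cage e's pair has product 12, so r5c5 = 4.
The 3 cells of cage n must have sum 6, which forces r6c1 = 3.
Cage n needs sum 6; hence r6c2 = 2.
Column 1 now contains 3; hence r3c1 = 4.
Cage d needs sum 13, leaving r3c3 = 3.
Cage f needs two cells with sum 10, which forces r4c3 = 4.
Column 5 already has 4, which forces r4c5 = 6.
Cage l's pair has sum 9, which forces r4c6 = 3.
4 is placed in row 5, so r5c3 = 6.
6 is placed in column 3, leaving r6c3 = 1.
Row 6 now contains 1, so r6c4 = 6.
The two cells of cage a must have sum 9; hence r6c5 = 5.
Cage a's pair has sum 9; hence r6c6 = 4.
4 is placed in column 3, leaving r1c3 = 5.
Cage i's pair has sum 9; hence r1c4 = 4.
Cage j needs sum 14, which forces r1c6 = 6.
Column 3 now contains 1, leaving r2c3 = 2.
Cage m needs two cells with product 2; hence r2c4 = 1.
Row 2 now contains 1, which forces r2c6 = 5.
Cage q's pair has sum 7, so r3c4 = 5.
Column 5 now contains 5; hence r3c5 = 2.
5 is placed in column 6, which forces r3c6 = 1.
Row 4 now contains 6, which forces r4c4 = 2.
Filled in: 2 3 5 4 1 6 / 6 4 2 1 3 5 / 4 6 3 5 2 1 / 1 5 4 2 6 3 / 5 1 6 3 4 2 / 3 2 1 6 5 4.

3 2 1 6 5 4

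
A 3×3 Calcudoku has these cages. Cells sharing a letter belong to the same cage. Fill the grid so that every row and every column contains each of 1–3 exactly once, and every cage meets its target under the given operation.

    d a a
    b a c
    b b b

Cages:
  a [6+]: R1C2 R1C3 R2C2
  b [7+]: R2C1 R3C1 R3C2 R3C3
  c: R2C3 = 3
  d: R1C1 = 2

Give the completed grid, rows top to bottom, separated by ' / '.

2 3 1 / 1 2 3 / 3 1 2

Cage d is a single given cell; hence R1C1 = 2.
Cage b has sum 7, which forces R2C1 = 1.
Cage c is given, so R2C3 = 3.
2 is placed in column 1, which forces R3C1 = 3.
Cage a needs sum 6, which forces R1C2 = 3.
Column 3 already has 3, which forces R1C3 = 1.
Row 2 already has 3, leaving R2C2 = 2.
Column 2 already has 2, so R3C2 = 1.
Column 3 already has 1, so R3C3 = 2.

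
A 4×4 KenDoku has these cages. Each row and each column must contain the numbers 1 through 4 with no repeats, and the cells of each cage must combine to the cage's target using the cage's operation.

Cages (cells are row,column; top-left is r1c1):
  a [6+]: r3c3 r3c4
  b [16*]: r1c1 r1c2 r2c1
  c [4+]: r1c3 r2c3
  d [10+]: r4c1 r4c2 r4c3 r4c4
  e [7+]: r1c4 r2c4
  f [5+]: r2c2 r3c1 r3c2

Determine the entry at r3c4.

2

In row 1, 2 can only go at r1c2, so r1c2 = 2.
The 3 cells of cage b must have product 16, which forces r1c1 = 4.
Row 1 already has 4, which forces r1c4 = 3.
Cage b needs product 16, leaving r2c1 = 2.
Column 2 now contains 2, so r2c2 = 1.
Row 2 now contains 1, leaving r2c3 = 3.
Column 4 now contains 3, so r2c4 = 4.
The 3 cells of cage f must have sum 5, which forces r3c1 = 1.
Cage f has sum 5, so r3c2 = 3.
Column 4 already has 4; hence r3c4 = 2.
Column 1 already has 1; hence r4c1 = 3.
3 is placed in column 2, leaving r4c2 = 4.
2 is placed in column 4, which forces r4c4 = 1.
3 is placed in row 1, so r1c3 = 1.
Row 3 already has 2, so r3c3 = 4.
1 is placed in row 4, leaving r4c3 = 2.
Filled in: 4 2 1 3 / 2 1 3 4 / 1 3 4 2 / 3 4 2 1.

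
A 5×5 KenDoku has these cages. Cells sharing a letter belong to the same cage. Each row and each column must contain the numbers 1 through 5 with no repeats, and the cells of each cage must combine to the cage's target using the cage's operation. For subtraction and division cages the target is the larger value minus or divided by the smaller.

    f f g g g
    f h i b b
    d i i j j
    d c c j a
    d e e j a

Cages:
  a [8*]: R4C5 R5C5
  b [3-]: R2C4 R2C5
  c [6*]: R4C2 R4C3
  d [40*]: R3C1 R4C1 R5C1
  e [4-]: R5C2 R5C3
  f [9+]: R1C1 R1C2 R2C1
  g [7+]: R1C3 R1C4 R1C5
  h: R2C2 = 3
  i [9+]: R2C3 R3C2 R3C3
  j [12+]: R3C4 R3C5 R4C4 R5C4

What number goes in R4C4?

H is a freebie, so R2C2 = 3.
Column 2 already has 3, which forces R4C2 = 2.
2 is placed in row 4, leaving R4C3 = 3.
2 is placed in row 4, leaving R4C5 = 4.
Column 5 already has 4, leaving R5C5 = 2.
2 is placed in column 5, so R1C5 = 1.
Cage i needs sum 9, so R2C3 = 4.
4 is placed in row 2, which forces R2C4 = 2.
Column 5 now contains 1, so R2C5 = 5.
Cage d has product 40, which forces R3C1 = 2.
The 3 cells of cage i must have sum 9, so R3C2 = 4.
The 3 cells of cage i must have sum 9, so R3C3 = 1.
Row 3 already has 1, which forces R3C4 = 5.
Column 5 already has 5, leaving R3C5 = 3.
Row 4 already has 4, which forces R4C1 = 5.
5 is placed in column 4; hence R4C4 = 1.
Cage d needs product 40, which forces R5C1 = 4.
Column 3 now contains 1, leaving R5C3 = 5.
4 is placed in row 5, so R5C4 = 3.
Row 1 already has 1; hence R1C1 = 3.
4 is placed in column 2; hence R1C2 = 5.
Column 3 already has 4; hence R1C3 = 2.
Column 4 now contains 2, leaving R1C4 = 4.
5 is placed in row 2, so R2C1 = 1.
Row 5 already has 5, so R5C2 = 1.
Completed grid: 3 5 2 4 1 / 1 3 4 2 5 / 2 4 1 5 3 / 5 2 3 1 4 / 4 1 5 3 2.

1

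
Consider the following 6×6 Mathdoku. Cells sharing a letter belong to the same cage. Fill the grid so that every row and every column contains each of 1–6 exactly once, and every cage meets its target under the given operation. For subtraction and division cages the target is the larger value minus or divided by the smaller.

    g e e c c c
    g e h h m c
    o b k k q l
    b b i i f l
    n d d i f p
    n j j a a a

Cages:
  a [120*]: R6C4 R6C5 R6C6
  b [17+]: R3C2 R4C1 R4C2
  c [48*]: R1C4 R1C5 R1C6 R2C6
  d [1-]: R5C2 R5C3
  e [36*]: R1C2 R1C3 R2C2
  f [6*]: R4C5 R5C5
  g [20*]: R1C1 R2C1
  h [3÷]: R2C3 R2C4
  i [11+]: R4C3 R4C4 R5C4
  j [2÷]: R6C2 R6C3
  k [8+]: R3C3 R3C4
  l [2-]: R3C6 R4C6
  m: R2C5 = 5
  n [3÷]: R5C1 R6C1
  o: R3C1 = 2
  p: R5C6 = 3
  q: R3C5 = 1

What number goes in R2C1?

Cage m is a single given cell, which forces R2C5 = 5.
O is a freebie; hence R3C1 = 2.
Cage b has sum 17; hence R3C2 = 6.
Cage q is a single given cell; hence R3C5 = 1.
The 3 cells of cage b must have sum 17; hence R4C1 = 6.
Cage b needs sum 17, which forces R4C2 = 5.
Cage p is given, leaving R5C6 = 3.
The two cells of cage g must have product 20, leaving R1C1 = 5.
5 is placed in row 2, so R2C1 = 4.
Cage l needs two cells with difference 2, leaving R3C6 = 4.
The two cells of cage f must have product 6, leaving R4C5 = 3.
The two cells of cage l must have difference 2, leaving R4C6 = 2.
Row 5 already has 3; hence R5C1 = 1.
The two cells of cage f must have product 6, so R5C5 = 2.
The two cells of cage n must have quotient 3, which forces R6C1 = 3.
Cage c has product 48, which forces R1C4 = 2.
Cage c needs product 48; hence R1C5 = 4.
2 is placed in row 5; hence R5C2 = 4.
2 is placed in row 5, which forces R5C3 = 5.
The 3 cells of cage i must have sum 11, so R5C4 = 6.
Column 5 already has 4, leaving R6C5 = 6.
Row 6 already has 6, so R6C6 = 5.
4 is placed in row 1, which forces R1C2 = 3.
Cage e needs product 36, leaving R1C3 = 6.
6 is placed in row 1, which forces R1C6 = 1.
The 3 cells of cage e must have product 36, which forces R2C2 = 2.
1 is placed in column 6, leaving R2C6 = 6.
5 is placed in column 3, which forces R3C3 = 3.
The two cells of cage k must have sum 8, which forces R3C4 = 5.
Column 2 now contains 2; hence R6C2 = 1.
5 is placed in row 6, which forces R6C4 = 4.
3 is placed in column 3, which forces R2C3 = 1.
Cage h's pair has quotient 3, so R2C4 = 3.
The 3 cells of cage i must have sum 11, which forces R4C3 = 4.
Column 4 now contains 4, so R4C4 = 1.
Row 6 now contains 4, leaving R6C3 = 2.
Completed grid: 5 3 6 2 4 1 / 4 2 1 3 5 6 / 2 6 3 5 1 4 / 6 5 4 1 3 2 / 1 4 5 6 2 3 / 3 1 2 4 6 5.

4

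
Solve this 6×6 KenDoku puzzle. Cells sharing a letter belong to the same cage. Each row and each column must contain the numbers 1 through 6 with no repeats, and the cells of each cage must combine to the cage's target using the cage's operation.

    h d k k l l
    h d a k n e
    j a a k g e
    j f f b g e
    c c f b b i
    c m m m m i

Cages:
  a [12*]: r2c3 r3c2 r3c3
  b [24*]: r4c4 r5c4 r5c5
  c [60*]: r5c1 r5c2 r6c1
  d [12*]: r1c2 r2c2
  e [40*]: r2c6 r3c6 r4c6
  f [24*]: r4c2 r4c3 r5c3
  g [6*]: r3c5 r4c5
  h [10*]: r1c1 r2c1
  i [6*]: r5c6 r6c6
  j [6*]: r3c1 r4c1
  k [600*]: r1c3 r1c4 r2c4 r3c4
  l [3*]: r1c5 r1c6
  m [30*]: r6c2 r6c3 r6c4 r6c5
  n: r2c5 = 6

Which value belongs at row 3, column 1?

1

Cage k needs product 600; hence r1c3 = 5.
Cage n is given; hence r2c5 = 6.
5 is placed in row 1, which forces r1c1 = 2.
The two cells of cage h must have product 10, which forces r2c1 = 5.
5 is placed in row 2; hence r2c4 = 4.
4 is placed in row 2; hence r2c6 = 2.
Cage d needs two cells with product 12, leaving r1c2 = 4.
Column 4 already has 4, which forces r1c4 = 6.
Row 2 already has 2, so r2c2 = 3.
Row 2 already has 3, which forces r2c3 = 1.
The 4 cells of cage k must have product 600; hence r3c4 = 5.
Row 3 already has 5, so r3c6 = 4.
4 is placed in column 6, leaving r4c6 = 5.
Cage c needs product 60, so r5c2 = 5.
Cage b needs product 24, which forces r5c5 = 4.
Cage m needs product 30, so r6c5 = 5.
Row 5 now contains 4, leaving r5c1 = 3.
3 is placed in row 5, leaving r5c4 = 2.
The 3 cells of cage c must have product 60; hence r6c1 = 4.
Cage f has product 24, so r4c2 = 1.
Cage f needs product 24, leaving r4c3 = 4.
2 is placed in column 4, which forces r4c4 = 3.
Row 4 now contains 3, which forces r4c5 = 2.
Row 5 already has 2, which forces r5c3 = 6.
Row 5 now contains 6, so r5c6 = 1.
Column 2 now contains 1, which forces r6c2 = 2.
Row 6 now contains 2; hence r6c3 = 3.
Column 4 now contains 3, which forces r6c4 = 1.
1 is placed in column 6, leaving r6c6 = 6.
Cage l's pair has product 3, leaving r1c5 = 1.
1 is placed in column 6; hence r1c6 = 3.
Cage j needs two cells with product 6, leaving r3c1 = 1.
Column 2 now contains 2, leaving r3c2 = 6.
6 is placed in column 3, which forces r3c3 = 2.
2 is placed in column 5, which forces r3c5 = 3.
Row 4 now contains 1, leaving r4c1 = 6.
Completed grid: 2 4 5 6 1 3 / 5 3 1 4 6 2 / 1 6 2 5 3 4 / 6 1 4 3 2 5 / 3 5 6 2 4 1 / 4 2 3 1 5 6.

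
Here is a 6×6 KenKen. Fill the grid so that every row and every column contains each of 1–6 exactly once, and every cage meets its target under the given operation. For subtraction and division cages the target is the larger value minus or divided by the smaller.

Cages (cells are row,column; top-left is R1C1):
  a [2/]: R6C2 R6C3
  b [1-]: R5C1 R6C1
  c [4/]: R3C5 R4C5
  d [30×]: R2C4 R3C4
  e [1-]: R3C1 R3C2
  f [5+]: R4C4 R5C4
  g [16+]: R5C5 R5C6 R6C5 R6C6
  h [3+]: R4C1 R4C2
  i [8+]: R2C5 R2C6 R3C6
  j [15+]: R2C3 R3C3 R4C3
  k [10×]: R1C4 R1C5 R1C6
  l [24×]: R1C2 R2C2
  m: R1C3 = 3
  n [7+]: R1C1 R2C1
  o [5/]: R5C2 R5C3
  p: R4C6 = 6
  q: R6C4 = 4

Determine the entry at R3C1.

2

Cage m is a single given cell; hence R1C3 = 3.
Cage p is given, so R4C6 = 6.
Q is a freebie, which forces R6C4 = 4.
Row 4 needs a 3, and only R4C4 is open for it.
3 is placed in column 4, so R5C4 = 2.
Row 4 needs a 5, and only R4C3 is open for it.
The two cells of cage o must have quotient 5, leaving R5C2 = 5.
5 is placed in column 3, leaving R5C3 = 1.
In row 4, 4 can only go at R4C5, so R4C5 = 4.
Column 5 now contains 4, so R3C5 = 1.
The only place for 2 in column 3 is R6C3.
Cage g needs sum 16, which forces R5C6 = 4.
Cage a's pair has quotient 2, leaving R6C2 = 1.
Row 6 now contains 1; hence R6C6 = 3.
Cage i needs sum 8, so R2C6 = 1.
The two cells of cage h must have sum 3, so R4C1 = 1.
Column 2 already has 1; hence R4C2 = 2.
Row 5 now contains 4; hence R5C1 = 6.
The 4 cells of cage g must have sum 16, which forces R5C5 = 3.
Row 6 now contains 3, which forces R6C1 = 5.
Cage g has sum 16; hence R6C5 = 6.
Cage n needs two cells with sum 7; hence R1C1 = 4.
Row 1 already has 4, so R1C2 = 6.
Cage k needs product 10; hence R1C4 = 1.
Cage n's pair has sum 7, which forces R2C1 = 3.
6 is placed in column 2; hence R2C2 = 4.
Row 2 now contains 4, leaving R2C3 = 6.
Row 2 now contains 6, leaving R2C4 = 5.
Row 2 now contains 5; hence R2C5 = 2.
Column 1 already has 3; hence R3C1 = 2.
Column 2 already has 4, leaving R3C2 = 3.
Column 3 now contains 6, leaving R3C3 = 4.
Column 4 now contains 5, so R3C4 = 6.
2 is placed in row 3, which forces R3C6 = 5.
2 is placed in column 5, which forces R1C5 = 5.
5 is placed in column 6, leaving R1C6 = 2.
Filled in: 4 6 3 1 5 2 / 3 4 6 5 2 1 / 2 3 4 6 1 5 / 1 2 5 3 4 6 / 6 5 1 2 3 4 / 5 1 2 4 6 3.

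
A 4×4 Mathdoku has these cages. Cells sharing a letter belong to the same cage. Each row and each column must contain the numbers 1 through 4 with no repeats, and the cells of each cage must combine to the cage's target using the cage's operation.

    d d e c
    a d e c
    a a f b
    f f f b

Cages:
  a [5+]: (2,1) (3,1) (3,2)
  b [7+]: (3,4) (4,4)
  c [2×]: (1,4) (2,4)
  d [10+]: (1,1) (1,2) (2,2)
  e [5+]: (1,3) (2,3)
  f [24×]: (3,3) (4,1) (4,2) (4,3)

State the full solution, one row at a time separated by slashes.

Row 1 needs a 3, and only (1,1) is open for it.
Cage d needs sum 10, which forces (1,2) = 4.
Cage a needs sum 5, which forces (2,1) = 2.
Cage d needs sum 10; hence (2,2) = 3.
Row 2 already has 3, leaving (2,3) = 4.
Row 2 already has 2, leaving (2,4) = 1.
Column 1 now contains 3, which forces (3,1) = 1.
The 3 cells of cage a must have sum 5; hence (3,2) = 2.
Row 3 already has 2, which forces (3,3) = 3.
3 is placed in row 3, which forces (3,4) = 4.
1 is placed in column 1; hence (4,1) = 4.
2 is placed in column 2, which forces (4,2) = 1.
1 is placed in row 4, so (4,3) = 2.
4 is placed in column 4, which forces (4,4) = 3.
2 is placed in column 3, leaving (1,3) = 1.
Column 4 already has 1, which forces (1,4) = 2.

3 4 1 2 / 2 3 4 1 / 1 2 3 4 / 4 1 2 3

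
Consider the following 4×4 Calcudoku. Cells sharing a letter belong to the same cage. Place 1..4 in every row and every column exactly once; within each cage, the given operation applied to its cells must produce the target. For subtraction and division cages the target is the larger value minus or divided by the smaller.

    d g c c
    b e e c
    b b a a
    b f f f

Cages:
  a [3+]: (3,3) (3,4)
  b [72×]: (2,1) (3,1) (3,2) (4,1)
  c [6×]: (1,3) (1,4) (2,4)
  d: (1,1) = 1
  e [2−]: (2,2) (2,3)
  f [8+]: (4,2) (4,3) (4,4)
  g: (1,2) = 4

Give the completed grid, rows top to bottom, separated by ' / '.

1 4 2 3 / 3 2 4 1 / 4 3 1 2 / 2 1 3 4

Cage d is given, so (1,1) = 1.
G is a freebie, which forces (1,2) = 4.
Cage b has product 72, leaving (3,2) = 3.
Column 2 now contains 3, which forces (4,2) = 1.
Column 2 now contains 1, so (2,2) = 2.
Cage e's pair has difference 2; hence (2,3) = 4.
Cage c has product 6, which forces (2,4) = 1.
1 is placed in column 4, leaving (3,4) = 2.
4 is placed in column 3, leaving (4,3) = 3.
Row 4 now contains 3, so (4,4) = 4.
Column 3 already has 3, leaving (1,3) = 2.
Column 4 now contains 2, so (1,4) = 3.
4 is placed in row 2, which forces (2,1) = 3.
Row 3 now contains 2, so (3,1) = 4.
Row 3 now contains 2, which forces (3,3) = 1.
4 is placed in row 4, which forces (4,1) = 2.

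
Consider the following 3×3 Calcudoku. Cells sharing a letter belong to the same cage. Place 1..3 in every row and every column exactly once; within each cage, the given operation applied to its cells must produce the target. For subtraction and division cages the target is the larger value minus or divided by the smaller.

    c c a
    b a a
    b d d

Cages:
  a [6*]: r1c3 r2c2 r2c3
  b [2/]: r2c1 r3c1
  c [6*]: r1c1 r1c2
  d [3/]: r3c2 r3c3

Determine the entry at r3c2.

In row 1, 1 can only go at r1c3, so r1c3 = 1.
Cage d's pair has quotient 3, which forces r3c2 = 1.
Column 3 already has 1, so r3c3 = 3.
Cage b needs two cells with quotient 2, so r2c1 = 1.
The 3 cells of cage a must have product 6; hence r2c2 = 3.
Column 3 already has 3; hence r2c3 = 2.
Row 3 now contains 1, so r3c1 = 2.
Column 1 already has 2, so r1c1 = 3.
Column 2 already has 3, leaving r1c2 = 2.
Completed grid: 3 2 1 / 1 3 2 / 2 1 3.

1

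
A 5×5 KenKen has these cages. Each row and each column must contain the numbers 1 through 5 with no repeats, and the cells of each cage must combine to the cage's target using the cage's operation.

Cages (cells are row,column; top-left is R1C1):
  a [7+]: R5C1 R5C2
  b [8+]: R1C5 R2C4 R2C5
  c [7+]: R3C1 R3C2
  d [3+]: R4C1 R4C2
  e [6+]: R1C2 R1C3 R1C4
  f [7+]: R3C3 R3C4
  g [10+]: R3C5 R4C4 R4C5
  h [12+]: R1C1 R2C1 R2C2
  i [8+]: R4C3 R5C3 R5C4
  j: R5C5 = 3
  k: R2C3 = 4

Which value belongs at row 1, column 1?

Cage k is a single given cell, which forces R2C3 = 4.
Cage j is given, which forces R5C5 = 3.
The only place for 1 in row 3 is R3C5.
Cage b needs sum 8; hence R2C4 = 1.
In row 1, 4 can only go at R1C1, so R1C1 = 4.
In row 1, 5 can only go at R1C5, so R1C5 = 5.
5 is placed in column 5, which forces R2C5 = 2.
Cage g needs sum 10, which forces R4C4 = 5.
5 is placed in column 5; hence R4C5 = 4.
The only place for 3 in row 4 is R4C3.
Column 3 now contains 3; hence R3C3 = 5.
Cage f needs two cells with sum 7; hence R3C4 = 2.
Cage i needs sum 8, which forces R5C3 = 1.
The 3 cells of cage i must have sum 8; hence R5C4 = 4.
The 3 cells of cage e must have sum 6, so R1C2 = 1.
1 is placed in column 3; hence R1C3 = 2.
Column 4 now contains 2, which forces R1C4 = 3.
2 is placed in row 3, so R3C1 = 3.
2 is placed in row 3, leaving R3C2 = 4.
Column 2 now contains 1, leaving R4C2 = 2.
Column 2 now contains 2, leaving R5C2 = 5.
Column 1 already has 3, which forces R2C1 = 5.
Column 2 now contains 5, leaving R2C2 = 3.
Row 4 already has 2, leaving R4C1 = 1.
Row 5 already has 5, so R5C1 = 2.
Completed grid: 4 1 2 3 5 / 5 3 4 1 2 / 3 4 5 2 1 / 1 2 3 5 4 / 2 5 1 4 3.

4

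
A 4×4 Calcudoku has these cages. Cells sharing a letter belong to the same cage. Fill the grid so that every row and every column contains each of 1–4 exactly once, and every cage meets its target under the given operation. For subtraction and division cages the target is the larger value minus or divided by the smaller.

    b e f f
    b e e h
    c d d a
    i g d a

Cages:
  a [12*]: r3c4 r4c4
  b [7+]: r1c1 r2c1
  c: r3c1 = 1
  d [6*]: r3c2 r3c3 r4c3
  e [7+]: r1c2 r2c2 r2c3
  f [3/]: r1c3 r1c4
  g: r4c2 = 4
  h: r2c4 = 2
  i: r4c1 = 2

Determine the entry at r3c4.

4

Cage h is given, leaving r2c4 = 2.
Cage c is a single given cell, so r3c1 = 1.
Cage i is a single given cell; hence r4c1 = 2.
Cage g is a single given cell, leaving r4c2 = 4.
Row 4 already has 4, which forces r4c4 = 3.
Cage f needs two cells with quotient 3, which forces r1c3 = 3.
Column 4 now contains 3, leaving r1c4 = 1.
Cage e needs sum 7; hence r2c2 = 1.
Column 3 already has 3, which forces r2c3 = 4.
Column 3 already has 3, leaving r3c3 = 2.
Column 4 now contains 3, leaving r3c4 = 4.
Row 4 now contains 3, so r4c3 = 1.
3 is placed in row 1, which forces r1c1 = 4.
3 is placed in row 1; hence r1c2 = 2.
Row 2 already has 4, leaving r2c1 = 3.
2 is placed in row 3; hence r3c2 = 3.
Filled in: 4 2 3 1 / 3 1 4 2 / 1 3 2 4 / 2 4 1 3.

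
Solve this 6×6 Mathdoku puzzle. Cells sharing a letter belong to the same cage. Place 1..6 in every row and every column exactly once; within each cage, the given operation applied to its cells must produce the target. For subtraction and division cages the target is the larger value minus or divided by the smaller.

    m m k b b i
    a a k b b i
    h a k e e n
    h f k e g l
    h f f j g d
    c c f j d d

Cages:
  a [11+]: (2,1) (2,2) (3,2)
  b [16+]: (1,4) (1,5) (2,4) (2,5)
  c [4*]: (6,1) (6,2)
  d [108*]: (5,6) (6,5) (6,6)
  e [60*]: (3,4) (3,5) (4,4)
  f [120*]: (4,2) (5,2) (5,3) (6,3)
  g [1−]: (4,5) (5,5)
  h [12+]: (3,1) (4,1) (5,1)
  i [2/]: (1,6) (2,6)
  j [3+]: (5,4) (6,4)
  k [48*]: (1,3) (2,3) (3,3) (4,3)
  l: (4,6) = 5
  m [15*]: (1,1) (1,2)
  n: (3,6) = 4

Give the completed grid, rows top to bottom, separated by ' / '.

Cage n is given, leaving (3,6) = 4.
L is a freebie, so (4,6) = 5.
The 3 cells of cage d must have product 108, leaving (5,6) = 6.
The 3 cells of cage d must have product 108, so (6,5) = 6.
Cage d needs product 108, which forces (6,6) = 3.
In row 6, 5 can only go at (6,3), so (6,3) = 5.
The only place for 2 in row 6 is (6,4).
Column 4 now contains 2, so (5,4) = 1.
The only place for 3 in column 3 is (5,3).
Cage b has sum 16, which forces (1,4) = 6.
Column 4 now contains 6, so (4,4) = 4.
The two cells of cage c must have product 4, which forces (6,1) = 4.
{2, 4} are confined to (4,2) and (5,2) in column 2, which forces (6,2) = 1.
Row 4 now contains 4, leaving (4,2) = 2.
Cage h has sum 12; hence (5,1) = 5.
Cage f needs product 120, which forces (5,2) = 4.
Row 5 already has 4, so (5,5) = 2.
Column 1 already has 5, so (1,1) = 3.
Cage m needs two cells with product 15, leaving (1,2) = 5.
Column 1 already has 3; hence (2,1) = 2.
Cage b needs sum 16, which forces (2,4) = 5.
2 is placed in row 2, leaving (2,6) = 1.
5 is placed in column 4, so (3,4) = 3.
Row 3 now contains 3; hence (3,5) = 5.
The 4 cells of cage b must have sum 16, leaving (1,5) = 1.
1 is placed in column 6, so (1,6) = 2.
The 3 cells of cage a must have sum 11, leaving (2,2) = 3.
Row 2 already has 1, which forces (2,5) = 4.
Row 3 now contains 3, leaving (3,2) = 6.
Column 5 already has 1, leaving (4,5) = 3.
2 is placed in row 1, leaving (1,3) = 4.
4 is placed in row 2, leaving (2,3) = 6.
Row 3 already has 6; hence (3,1) = 1.
Cage k needs product 48, leaving (3,3) = 2.
Cage h needs sum 12, which forces (4,1) = 6.
The 4 cells of cage k must have product 48, leaving (4,3) = 1.

3 5 4 6 1 2 / 2 3 6 5 4 1 / 1 6 2 3 5 4 / 6 2 1 4 3 5 / 5 4 3 1 2 6 / 4 1 5 2 6 3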